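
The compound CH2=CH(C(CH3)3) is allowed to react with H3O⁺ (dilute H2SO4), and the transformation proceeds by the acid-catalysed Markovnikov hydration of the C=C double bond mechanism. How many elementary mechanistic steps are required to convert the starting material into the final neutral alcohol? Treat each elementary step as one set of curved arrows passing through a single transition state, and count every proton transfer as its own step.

Step 1: The π electrons of the C=C bond attack a proton of H3O⁺; Markovnikov addition places the new C–H on the less-substituted alkene carbon, so the positive charge ends up on the more-substituted carbon — a secondary carbocation. H2O is released.
Step 2: A 1,2-methyl shift from the adjacent tert-butyl carbon moves the positive charge from the secondary centre to an adjacent carbon, generating a more stable tertiary carbocation.
Step 3: Nucleophilic capture of the cation by H2O produces the protonated alcohol (an oxonium ion).
Step 4: Deprotonation of the oxonium ion by a water molecule delivers the neutral alcohol and regenerates the acid catalyst.
Total: 4 elementary steps.

4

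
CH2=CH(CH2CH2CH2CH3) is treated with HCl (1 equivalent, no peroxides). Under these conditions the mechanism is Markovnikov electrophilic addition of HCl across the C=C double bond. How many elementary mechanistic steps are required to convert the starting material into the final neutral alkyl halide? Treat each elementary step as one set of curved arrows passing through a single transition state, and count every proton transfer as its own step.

Step 1: The π electrons of the C=C bond attack a proton of HCl; Markovnikov addition places the new C–H on the less-substituted alkene carbon, so the positive charge ends up on the more-substituted carbon — a secondary carbocation. The H–Cl bond breaks heterolytically, releasing Cl⁻.
(No 1,2-shift: no single shift to an adjacent carbon would give a more stable cation.)
Step 2: Cl⁻ captures the cation: a lone pair on Cl⁻ fills the empty p orbital, producing the alkyl halide product.
Total: 2 elementary steps.

2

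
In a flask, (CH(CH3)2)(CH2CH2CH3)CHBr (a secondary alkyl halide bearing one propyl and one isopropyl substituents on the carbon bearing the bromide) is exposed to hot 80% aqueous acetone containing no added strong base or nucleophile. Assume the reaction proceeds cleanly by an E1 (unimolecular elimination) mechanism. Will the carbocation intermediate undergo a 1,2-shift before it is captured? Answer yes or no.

yes

The first-formed carbocation is secondary.
The adjacent isopropyl carbon already bears 2 other carbon substituents and has a hydrogen to migrate; after a 1,2-hydride shift from that carbon the positive charge sits on a tertiary centre.
Tertiary is more stable than secondary, so the shift occurs.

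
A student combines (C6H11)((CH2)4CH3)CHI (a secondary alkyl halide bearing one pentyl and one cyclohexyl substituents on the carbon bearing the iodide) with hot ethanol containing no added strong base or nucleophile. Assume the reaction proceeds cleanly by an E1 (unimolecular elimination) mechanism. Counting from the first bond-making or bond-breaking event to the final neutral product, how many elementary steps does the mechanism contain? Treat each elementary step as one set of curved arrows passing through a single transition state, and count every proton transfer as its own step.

Step 1: Rate-determining heterolysis of the C–I bond gives I⁻ and a secondary carbocation.
Step 2: A hydride (H with its bonding pair) migrates from the adjacent cyclohexyl carbon to the cationic centre — a 1,2-hydride shift — upgrading the secondary cation to a tertiary one.
Step 3: An ethanol molecule (solvent) deprotonates a β-carbon; as the C–H bond breaks, those electrons form the new alkene π bond.
Total: 3 elementary steps.

3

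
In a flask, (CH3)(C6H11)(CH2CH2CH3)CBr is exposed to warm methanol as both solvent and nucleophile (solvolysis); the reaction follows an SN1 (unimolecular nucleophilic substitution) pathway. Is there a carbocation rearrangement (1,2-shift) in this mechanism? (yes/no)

The first-formed carbocation is tertiary.
No single 1,2-shift to an adjacent carbon would produce a more-substituted cation than the one already present, so no rearrangement occurs.

no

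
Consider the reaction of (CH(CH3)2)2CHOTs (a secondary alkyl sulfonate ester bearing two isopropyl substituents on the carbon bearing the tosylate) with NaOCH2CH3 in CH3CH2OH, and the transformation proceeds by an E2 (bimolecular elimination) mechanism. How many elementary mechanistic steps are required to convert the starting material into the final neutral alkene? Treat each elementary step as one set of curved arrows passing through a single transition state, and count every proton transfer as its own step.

1

Step 1: In one step, CH3CH2O⁻ pulls off a β-proton, the C–O bond cleaves, and a C=C double bond forms between the α- and β-carbons (E2, anti elimination).
Total: 1 elementary step.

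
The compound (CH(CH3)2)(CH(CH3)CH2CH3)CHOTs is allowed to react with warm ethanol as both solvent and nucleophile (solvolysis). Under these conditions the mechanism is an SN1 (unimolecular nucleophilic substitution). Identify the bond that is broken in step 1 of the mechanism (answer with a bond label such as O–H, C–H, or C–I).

C–O

Step 1: Unassisted departure of TsO⁻ (taking the C–O bonding pair) generates a secondary carbocation.
The bond broken in this step is the C–O bond.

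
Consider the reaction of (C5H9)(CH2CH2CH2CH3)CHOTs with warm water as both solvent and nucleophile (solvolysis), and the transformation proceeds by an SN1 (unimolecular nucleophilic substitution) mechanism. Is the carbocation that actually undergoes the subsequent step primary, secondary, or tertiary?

Step 1: Ionisation: the C–O σ-bond cleaves heterolytically; both bonding electrons depart with TsO⁻, leaving a secondary carbocation at the α-carbon.
Step 2: Carbocation rearrangement: a 1,2-hydride shift from the adjacent cyclopentyl carbon converts the initially-formed secondary cation into the more stable tertiary cation.
The cation rearranges from secondary to tertiary via a 1,2-hydride shift from the adjacent cyclopentyl carbon; the tertiary cation is what reacts next.

tertiary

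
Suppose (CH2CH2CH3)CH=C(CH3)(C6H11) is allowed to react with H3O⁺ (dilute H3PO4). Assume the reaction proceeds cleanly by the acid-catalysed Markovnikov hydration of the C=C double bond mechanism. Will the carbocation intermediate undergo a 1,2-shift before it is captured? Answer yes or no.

The first-formed carbocation is tertiary.
No single 1,2-shift to an adjacent carbon would produce a more-substituted cation than the one already present, so no rearrangement occurs.

no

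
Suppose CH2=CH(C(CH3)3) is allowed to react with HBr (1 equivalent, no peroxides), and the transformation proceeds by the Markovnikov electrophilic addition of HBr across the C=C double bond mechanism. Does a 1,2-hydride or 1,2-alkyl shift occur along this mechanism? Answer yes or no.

The first-formed carbocation is secondary.
The adjacent tert-butyl carbon has no hydrogen but bears methyl groups; migration of one methyl with its bonding pair (a 1,2-methyl shift) places the charge on a tertiary centre.
Tertiary is more stable than secondary, so the shift occurs.

yes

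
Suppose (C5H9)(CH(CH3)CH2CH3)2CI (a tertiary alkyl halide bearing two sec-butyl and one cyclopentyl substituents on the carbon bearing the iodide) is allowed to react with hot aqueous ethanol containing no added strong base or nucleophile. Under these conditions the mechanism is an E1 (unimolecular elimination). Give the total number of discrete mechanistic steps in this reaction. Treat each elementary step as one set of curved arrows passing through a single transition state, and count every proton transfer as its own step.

2

Step 1: The C–I bond breaks with both electrons going to the iodide; I⁻ leaves and a tertiary carbocation remains.
(No 1,2-shift: no single shift to an adjacent carbon would give a more stable cation.)
Step 2: A weak base (a water (or ethanol) molecule from the solvent) removes a proton from a carbon adjacent to the cationic centre; the electrons of that C–H bond become the new π(C=C) bond, giving the alkene.
Total: 2 elementary steps.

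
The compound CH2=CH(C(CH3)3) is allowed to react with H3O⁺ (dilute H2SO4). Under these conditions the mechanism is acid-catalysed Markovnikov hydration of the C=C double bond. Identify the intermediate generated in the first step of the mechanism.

secondary carbocation

Step 1: Electrophilic addition begins with the π(C=C) electrons forming a bond to the proton of H3O⁺. Following Markovnikov's rule, the resulting cation is secondary. H2O is released.
After step 1 the species present is a secondary carbocation.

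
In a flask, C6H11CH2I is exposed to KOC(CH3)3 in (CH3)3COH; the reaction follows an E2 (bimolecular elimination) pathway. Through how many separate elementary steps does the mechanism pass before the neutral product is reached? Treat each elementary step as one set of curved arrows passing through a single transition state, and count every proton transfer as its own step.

Step 1: In one step, (CH3)3CO⁻ pulls off a β-proton, the C–I bond cleaves, and a C=C double bond forms between the α- and β-carbons (E2, anti elimination).
Total: 1 elementary step.

1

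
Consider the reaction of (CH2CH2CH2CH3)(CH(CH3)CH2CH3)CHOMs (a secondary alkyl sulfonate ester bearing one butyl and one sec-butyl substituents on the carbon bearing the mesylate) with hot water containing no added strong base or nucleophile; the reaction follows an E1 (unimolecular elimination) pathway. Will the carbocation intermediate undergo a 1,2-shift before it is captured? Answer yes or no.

yes

The first-formed carbocation is secondary.
The adjacent sec-butyl carbon already bears 2 other carbon substituents and has a hydrogen to migrate; after a 1,2-hydride shift from that carbon the positive charge sits on a tertiary centre.
Tertiary is more stable than secondary, so the shift occurs.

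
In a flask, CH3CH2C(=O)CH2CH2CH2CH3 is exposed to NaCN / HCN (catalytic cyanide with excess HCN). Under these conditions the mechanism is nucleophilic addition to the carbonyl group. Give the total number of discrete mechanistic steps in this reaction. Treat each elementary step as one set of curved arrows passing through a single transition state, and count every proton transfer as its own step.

Step 1: CN⁻ attacks the sp² carbonyl carbon; the C=O π bond breaks and the electrons end up as a lone pair on the alkoxide oxygen of the tetrahedral intermediate.
Step 2: The alkoxide is protonated in situ by undissociated HCN, yielding a cyanohydrin; the CN⁻ so formed carries on the cycle.
Total: 2 elementary steps.

2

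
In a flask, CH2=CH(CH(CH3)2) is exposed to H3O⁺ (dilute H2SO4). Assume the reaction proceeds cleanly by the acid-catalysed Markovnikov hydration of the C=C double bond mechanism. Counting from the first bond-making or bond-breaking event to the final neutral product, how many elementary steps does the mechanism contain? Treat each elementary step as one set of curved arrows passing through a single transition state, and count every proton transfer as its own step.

Step 1: Electrophilic addition begins with the π(C=C) electrons forming a bond to the proton of H3O⁺. Following Markovnikov's rule, the resulting cation is secondary. H2O is released.
Step 2: Carbocation rearrangement: a 1,2-hydride shift from the adjacent isopropyl carbon converts the initially-formed secondary cation into the more stable tertiary cation.
Step 3: Nucleophilic capture of the cation by H2O produces the protonated alcohol (an oxonium ion).
Step 4: Proton transfer from the O–H of the oxonium ion to H2O completes the catalytic cycle and yields the alcohol.
Total: 4 elementary steps.

4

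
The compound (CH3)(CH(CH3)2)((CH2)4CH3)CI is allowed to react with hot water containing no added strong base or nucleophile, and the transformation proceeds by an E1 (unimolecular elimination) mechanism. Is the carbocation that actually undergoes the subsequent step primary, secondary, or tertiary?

Step 1: Ionisation: the C–I σ-bond cleaves heterolytically; both bonding electrons depart with I⁻, leaving a tertiary carbocation at the α-carbon.
No single 1,2-shift to an adjacent carbon would give a more-substituted cation, so no rearrangement occurs.

tertiary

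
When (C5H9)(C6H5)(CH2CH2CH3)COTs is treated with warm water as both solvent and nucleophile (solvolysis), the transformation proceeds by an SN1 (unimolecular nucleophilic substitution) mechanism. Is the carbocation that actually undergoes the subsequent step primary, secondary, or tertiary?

Step 1: Rate-determining heterolysis of the C–O bond gives TsO⁻ and a tertiary carbocation.
No single 1,2-shift to an adjacent carbon would give a more-substituted cation, so no rearrangement occurs.

tertiary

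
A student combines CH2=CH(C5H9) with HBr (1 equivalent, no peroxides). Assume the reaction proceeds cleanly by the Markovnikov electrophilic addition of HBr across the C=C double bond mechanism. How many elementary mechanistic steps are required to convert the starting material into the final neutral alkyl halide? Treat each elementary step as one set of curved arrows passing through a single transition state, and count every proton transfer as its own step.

Step 1: The π electrons of the C=C bond attack a proton of HBr; Markovnikov addition places the new C–H on the less-substituted alkene carbon, so the positive charge ends up on the more-substituted carbon — a secondary carbocation. The H–Br bond breaks heterolytically, releasing Br⁻.
Step 2: A 1,2-hydride shift from the adjacent cyclopentyl carbon moves the positive charge from the secondary centre to an adjacent carbon, generating a more stable tertiary carbocation.
Step 3: Nucleophilic attack by Br⁻ on the carbocation completes the addition, giving R–Br.
Total: 3 elementary steps.

3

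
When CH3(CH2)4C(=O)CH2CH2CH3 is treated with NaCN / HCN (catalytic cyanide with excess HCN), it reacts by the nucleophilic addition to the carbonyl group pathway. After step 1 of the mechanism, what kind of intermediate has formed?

tetrahedral alkoxide intermediate

Step 1: Nucleophilic addition: CN⁻ adds to the carbonyl carbon, pushing the π(C=O) electron pair onto oxygen and giving a tetrahedral alkoxide.
After step 1 the species present is a tetrahedral alkoxide intermediate.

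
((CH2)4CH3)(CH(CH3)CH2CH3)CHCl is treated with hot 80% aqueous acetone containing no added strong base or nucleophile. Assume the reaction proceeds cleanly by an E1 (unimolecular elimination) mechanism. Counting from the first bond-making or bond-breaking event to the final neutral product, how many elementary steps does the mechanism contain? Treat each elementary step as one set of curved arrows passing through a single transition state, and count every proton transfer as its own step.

Step 1: Ionisation: the C–Cl σ-bond cleaves heterolytically; both bonding electrons depart with Cl⁻, leaving a secondary carbocation at the α-carbon.
Step 2: Carbocation rearrangement: a 1,2-hydride shift from the adjacent sec-butyl carbon converts the initially-formed secondary cation into the more stable tertiary cation.
Step 3: A weak base (a water molecule from the solvent) removes a proton from a carbon adjacent to the cationic centre; the electrons of that C–H bond become the new π(C=C) bond, giving the alkene.
Total: 3 elementary steps.

3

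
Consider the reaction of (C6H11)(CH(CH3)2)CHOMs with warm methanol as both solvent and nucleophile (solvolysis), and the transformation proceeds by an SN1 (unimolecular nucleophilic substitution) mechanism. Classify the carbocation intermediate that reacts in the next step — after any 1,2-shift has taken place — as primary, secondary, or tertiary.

tertiary

Step 1: Rate-determining heterolysis of the C–O bond gives MsO⁻ and a secondary carbocation.
Step 2: Carbocation rearrangement: a 1,2-hydride shift from the adjacent cyclohexyl carbon converts the initially-formed secondary cation into the more stable tertiary cation.
The cation rearranges from secondary to tertiary via a 1,2-hydride shift from the adjacent cyclohexyl carbon; the tertiary cation is what reacts next.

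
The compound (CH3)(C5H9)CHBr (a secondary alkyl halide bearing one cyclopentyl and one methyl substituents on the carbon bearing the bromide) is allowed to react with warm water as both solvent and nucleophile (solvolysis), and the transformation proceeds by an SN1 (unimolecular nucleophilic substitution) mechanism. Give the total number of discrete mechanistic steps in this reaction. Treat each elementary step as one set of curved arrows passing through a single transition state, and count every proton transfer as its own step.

Step 1: The C–Br bond breaks with both electrons going to the bromide; Br⁻ leaves and a secondary carbocation remains.
Step 2: A hydride (H with its bonding pair) migrates from the adjacent cyclopentyl carbon to the cationic centre — a 1,2-hydride shift — upgrading the secondary cation to a tertiary one.
Step 3: Nucleophilic capture: the oxygen of H2O bonds to the cationic carbon, producing an oxonium-ion intermediate.
Step 4: Deprotonation of the oxonium oxygen by solvent water yields the neutral alcohol.
Total: 4 elementary steps.

4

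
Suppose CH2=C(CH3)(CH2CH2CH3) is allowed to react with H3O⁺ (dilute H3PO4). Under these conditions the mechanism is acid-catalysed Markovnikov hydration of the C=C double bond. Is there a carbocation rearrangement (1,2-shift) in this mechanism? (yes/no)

no

The first-formed carbocation is tertiary.
No single 1,2-shift to an adjacent carbon would produce a more-substituted cation than the one already present, so no rearrangement occurs.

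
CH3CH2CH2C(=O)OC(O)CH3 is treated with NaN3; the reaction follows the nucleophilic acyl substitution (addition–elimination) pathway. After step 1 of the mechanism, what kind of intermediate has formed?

tetrahedral intermediate

Step 1: Nucleophilic addition of N3⁻ to the acyl carbon breaks the π(C=O) bond and yields a tetrahedral, anionic intermediate.
After step 1 the species present is a tetrahedral intermediate.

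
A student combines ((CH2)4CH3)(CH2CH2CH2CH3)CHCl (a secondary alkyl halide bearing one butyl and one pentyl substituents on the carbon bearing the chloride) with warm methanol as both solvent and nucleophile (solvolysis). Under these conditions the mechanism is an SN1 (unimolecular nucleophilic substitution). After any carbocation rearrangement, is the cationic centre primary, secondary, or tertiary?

Step 1: Unassisted departure of Cl⁻ (taking the C–Cl bonding pair) generates a secondary carbocation.
No single 1,2-shift to an adjacent carbon would give a more-substituted cation, so no rearrangement occurs.

secondary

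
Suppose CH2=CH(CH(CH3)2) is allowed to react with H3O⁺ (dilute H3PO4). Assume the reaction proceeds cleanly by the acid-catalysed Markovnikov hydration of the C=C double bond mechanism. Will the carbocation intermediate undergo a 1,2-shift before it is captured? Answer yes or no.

The first-formed carbocation is secondary.
The adjacent isopropyl carbon already bears 2 other carbon substituents and has a hydrogen to migrate; after a 1,2-hydride shift from that carbon the positive charge sits on a tertiary centre.
Tertiary is more stable than secondary, so the shift occurs.

yes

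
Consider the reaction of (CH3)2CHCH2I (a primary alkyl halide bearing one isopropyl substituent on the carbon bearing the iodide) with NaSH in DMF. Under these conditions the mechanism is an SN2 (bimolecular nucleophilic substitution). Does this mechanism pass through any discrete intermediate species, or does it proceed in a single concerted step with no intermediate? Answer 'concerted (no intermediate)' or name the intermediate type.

concerted (no intermediate)

The hydrosulfide nucleophile donates a lone pair from S to the α-carbon in a backside attack; simultaneously the C–I σ-bond breaks and both of its electrons leave with I⁻. One concerted step with inversion of configuration.
All bond changes occur in one transition state; no discrete intermediate is formed.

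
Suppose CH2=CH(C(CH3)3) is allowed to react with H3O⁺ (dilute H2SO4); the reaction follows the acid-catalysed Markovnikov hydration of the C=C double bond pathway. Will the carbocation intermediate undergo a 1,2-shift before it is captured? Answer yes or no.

The first-formed carbocation is secondary.
The adjacent tert-butyl carbon has no hydrogen but bears methyl groups; migration of one methyl with its bonding pair (a 1,2-methyl shift) places the charge on a tertiary centre.
Tertiary is more stable than secondary, so the shift occurs.

yes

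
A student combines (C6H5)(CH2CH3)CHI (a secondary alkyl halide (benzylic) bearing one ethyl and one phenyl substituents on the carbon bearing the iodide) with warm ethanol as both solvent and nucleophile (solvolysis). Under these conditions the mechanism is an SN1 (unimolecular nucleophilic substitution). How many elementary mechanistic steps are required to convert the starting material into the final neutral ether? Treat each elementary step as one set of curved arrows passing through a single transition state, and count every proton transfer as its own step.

Step 1: Unassisted departure of I⁻ (taking the C–I bonding pair) generates a secondary carbocation.
(No 1,2-shift: no single shift to an adjacent carbon would give a more stable cation.)
Step 2: A lone pair on the oxygen of CH3CH2OH attacks the carbocation, forming a new C–O σ-bond and an oxonium ion.
Step 3: A second solvent molecule removes the proton on oxygen, giving the neutral ether product.
Total: 3 elementary steps.

3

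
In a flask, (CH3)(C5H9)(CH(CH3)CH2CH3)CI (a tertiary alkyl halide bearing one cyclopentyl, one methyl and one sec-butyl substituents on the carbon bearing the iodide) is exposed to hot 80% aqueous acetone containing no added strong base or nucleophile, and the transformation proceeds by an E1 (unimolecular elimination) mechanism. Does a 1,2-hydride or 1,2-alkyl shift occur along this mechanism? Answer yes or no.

The first-formed carbocation is tertiary.
No single 1,2-shift to an adjacent carbon would produce a more-substituted cation than the one already present, so no rearrangement occurs.

no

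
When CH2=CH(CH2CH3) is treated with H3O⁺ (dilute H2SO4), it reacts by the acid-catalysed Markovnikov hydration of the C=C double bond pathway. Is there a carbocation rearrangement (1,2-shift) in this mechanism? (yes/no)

no

The first-formed carbocation is secondary.
No single 1,2-shift to an adjacent carbon would produce a more-substituted cation than the one already present, so no rearrangement occurs.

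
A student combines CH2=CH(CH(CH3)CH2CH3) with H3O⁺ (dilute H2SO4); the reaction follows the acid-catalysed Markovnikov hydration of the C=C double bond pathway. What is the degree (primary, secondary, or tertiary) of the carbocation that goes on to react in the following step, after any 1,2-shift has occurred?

Step 1: The π electrons of the C=C bond attack a proton of H3O⁺; Markovnikov addition places the new C–H on the less-substituted alkene carbon, so the positive charge ends up on the more-substituted carbon — a secondary carbocation. H2O is released.
Step 2: Carbocation rearrangement: a 1,2-hydride shift from the adjacent sec-butyl carbon converts the initially-formed secondary cation into the more stable tertiary cation.
The cation rearranges from secondary to tertiary via a 1,2-hydride shift from the adjacent sec-butyl carbon; the tertiary cation is what reacts next.

tertiary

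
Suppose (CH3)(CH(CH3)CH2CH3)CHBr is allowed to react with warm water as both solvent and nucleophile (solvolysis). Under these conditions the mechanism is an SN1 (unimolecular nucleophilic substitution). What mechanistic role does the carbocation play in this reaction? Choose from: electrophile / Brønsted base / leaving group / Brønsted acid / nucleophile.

electrophile

Step 3: A lone pair on the oxygen of H2O attacks the carbocation, forming a new C–O σ-bond and an oxonium ion.
The carbocation accepts an electron pair into an empty or π* orbital — it is the electrophile.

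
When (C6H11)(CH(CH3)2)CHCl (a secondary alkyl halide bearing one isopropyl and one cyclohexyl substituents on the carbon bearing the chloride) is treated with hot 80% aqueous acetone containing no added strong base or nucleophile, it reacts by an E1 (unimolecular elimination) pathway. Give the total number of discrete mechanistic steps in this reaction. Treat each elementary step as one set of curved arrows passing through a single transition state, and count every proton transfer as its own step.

3

Step 1: Rate-determining heterolysis of the C–Cl bond gives Cl⁻ and a secondary carbocation.
Step 2: A 1,2-hydride shift from the adjacent isopropyl carbon moves the positive charge from the secondary centre to an adjacent carbon, generating a more stable tertiary carbocation.
Step 3: A water molecule (solvent) deprotonates a β-carbon; as the C–H bond breaks, those electrons form the new alkene π bond.
Total: 3 elementary steps.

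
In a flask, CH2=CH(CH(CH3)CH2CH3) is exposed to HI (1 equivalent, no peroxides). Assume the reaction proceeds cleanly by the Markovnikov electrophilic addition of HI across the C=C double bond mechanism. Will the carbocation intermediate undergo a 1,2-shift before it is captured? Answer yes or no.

The first-formed carbocation is secondary.
The adjacent sec-butyl carbon already bears 2 other carbon substituents and has a hydrogen to migrate; after a 1,2-hydride shift from that carbon the positive charge sits on a tertiary centre.
Tertiary is more stable than secondary, so the shift occurs.

yes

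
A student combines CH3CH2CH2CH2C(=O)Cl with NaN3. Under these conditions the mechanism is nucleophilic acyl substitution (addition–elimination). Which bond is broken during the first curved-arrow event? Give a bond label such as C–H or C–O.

Step 1: A lone pair on the N of N3⁻ attacks the electrophilic acyl carbon; the π(C=O) electrons move onto oxygen, giving a tetrahedral intermediate.
The bond broken in this step is the π(C=O) bond.

π(C=O)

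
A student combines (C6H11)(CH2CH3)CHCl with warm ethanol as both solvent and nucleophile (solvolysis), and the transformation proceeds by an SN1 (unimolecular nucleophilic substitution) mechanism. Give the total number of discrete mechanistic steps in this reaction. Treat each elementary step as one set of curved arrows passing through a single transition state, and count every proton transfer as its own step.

4

Step 1: Unassisted departure of Cl⁻ (taking the C–Cl bonding pair) generates a secondary carbocation.
Step 2: A hydride (H with its bonding pair) migrates from the adjacent cyclohexyl carbon to the cationic centre — a 1,2-hydride shift — upgrading the secondary cation to a tertiary one.
Step 3: CH3CH2OH donates an oxygen lone pair into the empty p orbital of the cation, giving a protonated ether (an oxonium ion).
Step 4: Deprotonation of the oxonium oxygen by solvent ethanol yields the neutral ether.
Total: 4 elementary steps.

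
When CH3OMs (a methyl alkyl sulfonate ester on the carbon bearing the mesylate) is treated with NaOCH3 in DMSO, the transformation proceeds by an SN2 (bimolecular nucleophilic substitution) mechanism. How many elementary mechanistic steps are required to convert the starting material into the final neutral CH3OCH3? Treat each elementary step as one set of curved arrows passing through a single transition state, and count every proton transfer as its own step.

Step 1: Backside attack by CH3O⁻ on the carbon bearing the mesylate: the new C–O bond forms as the C–O bond breaks, with Walden inversion at carbon.
Total: 1 elementary step.

1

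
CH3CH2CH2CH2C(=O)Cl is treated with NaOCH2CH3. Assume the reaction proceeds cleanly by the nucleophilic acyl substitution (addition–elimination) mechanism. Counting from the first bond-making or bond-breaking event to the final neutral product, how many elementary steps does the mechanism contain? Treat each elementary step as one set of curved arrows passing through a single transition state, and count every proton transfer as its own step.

Step 1: Nucleophilic addition of CH3CH2O⁻ to the acyl carbon breaks the π(C=O) bond and yields a tetrahedral, anionic intermediate.
Step 2: Collapse of the tetrahedral intermediate: the alkoxide oxygen pushes its lone pair back to re-form C=O while Cl⁻ leaves.
Total: 2 elementary steps.

2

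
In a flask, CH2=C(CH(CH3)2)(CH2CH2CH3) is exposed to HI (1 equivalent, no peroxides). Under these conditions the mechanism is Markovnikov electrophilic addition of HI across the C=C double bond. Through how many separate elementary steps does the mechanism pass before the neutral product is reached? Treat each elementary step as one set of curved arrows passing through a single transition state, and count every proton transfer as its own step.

Step 1: The π electrons of the C=C bond attack a proton of HI; Markovnikov addition places the new C–H on the less-substituted alkene carbon, so the positive charge ends up on the more-substituted carbon — a tertiary carbocation. The H–I bond breaks heterolytically, releasing I⁻.
(No 1,2-shift: no single shift to an adjacent carbon would give a more stable cation.)
Step 2: The I⁻ anion donates a lone pair to the carbocation, forming the new C–I σ-bond and giving the neutral alkyl halide.
Total: 2 elementary steps.

2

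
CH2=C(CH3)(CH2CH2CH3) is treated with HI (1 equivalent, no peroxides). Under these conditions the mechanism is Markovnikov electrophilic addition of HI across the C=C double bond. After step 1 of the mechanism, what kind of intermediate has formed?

tertiary carbocation

Step 1: Electrophilic addition begins with the π(C=C) electrons forming a bond to the proton of HI. Following Markovnikov's rule, the resulting cation is tertiary. The H–I bond breaks heterolytically, releasing I⁻.
After step 1 the species present is a tertiary carbocation.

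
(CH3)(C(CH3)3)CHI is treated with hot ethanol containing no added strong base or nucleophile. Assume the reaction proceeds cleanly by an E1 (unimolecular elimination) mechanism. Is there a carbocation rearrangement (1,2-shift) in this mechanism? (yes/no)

The first-formed carbocation is secondary.
The adjacent tert-butyl carbon has no hydrogen but bears methyl groups; migration of one methyl with its bonding pair (a 1,2-methyl shift) places the charge on a tertiary centre.
Tertiary is more stable than secondary, so the shift occurs.

yes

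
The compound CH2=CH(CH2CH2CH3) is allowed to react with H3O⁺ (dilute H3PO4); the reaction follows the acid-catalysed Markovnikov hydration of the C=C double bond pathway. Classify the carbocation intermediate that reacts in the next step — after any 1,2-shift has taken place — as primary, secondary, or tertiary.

Step 1: Electrophilic addition begins with the π(C=C) electrons forming a bond to the proton of H3O⁺. Following Markovnikov's rule, the resulting cation is secondary. H2O is released.
No single 1,2-shift to an adjacent carbon would give a more-substituted cation, so no rearrangement occurs.

secondary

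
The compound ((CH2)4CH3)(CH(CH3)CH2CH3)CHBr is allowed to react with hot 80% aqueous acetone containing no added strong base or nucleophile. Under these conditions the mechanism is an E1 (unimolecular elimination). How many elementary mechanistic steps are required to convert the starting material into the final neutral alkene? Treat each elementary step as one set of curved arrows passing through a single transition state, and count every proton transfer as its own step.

3

Step 1: Unassisted departure of Br⁻ (taking the C–Br bonding pair) generates a secondary carbocation.
Step 2: A hydride (H with its bonding pair) migrates from the adjacent sec-butyl carbon to the cationic centre — a 1,2-hydride shift — upgrading the secondary cation to a tertiary one.
Step 3: A water molecule (solvent) deprotonates a β-carbon; as the C–H bond breaks, those electrons form the new alkene π bond.
Total: 3 elementary steps.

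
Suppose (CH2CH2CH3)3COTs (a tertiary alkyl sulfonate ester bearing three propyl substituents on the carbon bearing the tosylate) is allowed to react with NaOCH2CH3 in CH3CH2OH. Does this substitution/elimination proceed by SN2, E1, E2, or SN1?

E2

Conditions: a strong base with a tertiary substrate bearing a β-hydrogen.
These conditions are the textbook signature of the E2 pathway.
A strong (often hindered) base removes a β-H in concert with loss of the leaving group — bimolecular elimination.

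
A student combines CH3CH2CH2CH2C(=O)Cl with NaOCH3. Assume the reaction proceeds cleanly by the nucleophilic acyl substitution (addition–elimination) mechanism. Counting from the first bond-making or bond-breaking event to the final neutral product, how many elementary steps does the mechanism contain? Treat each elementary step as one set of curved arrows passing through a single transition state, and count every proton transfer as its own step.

Step 1: CH3O⁻ adds to the carbonyl carbon; the C=O π electrons shift onto oxygen and a tetrahedral alkoxide intermediate forms.
Step 2: An oxygen lone pair re-forms the C=O π bond as the C–Cl σ-bond breaks; Cl⁻ is expelled.
Total: 2 elementary steps.

2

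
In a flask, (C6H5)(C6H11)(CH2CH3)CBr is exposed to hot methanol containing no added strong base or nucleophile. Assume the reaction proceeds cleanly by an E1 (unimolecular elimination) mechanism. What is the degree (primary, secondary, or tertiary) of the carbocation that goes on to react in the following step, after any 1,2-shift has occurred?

tertiary

Step 1: Ionisation: the C–Br σ-bond cleaves heterolytically; both bonding electrons depart with Br⁻, leaving a tertiary carbocation at the α-carbon.
No single 1,2-shift to an adjacent carbon would give a more-substituted cation, so no rearrangement occurs.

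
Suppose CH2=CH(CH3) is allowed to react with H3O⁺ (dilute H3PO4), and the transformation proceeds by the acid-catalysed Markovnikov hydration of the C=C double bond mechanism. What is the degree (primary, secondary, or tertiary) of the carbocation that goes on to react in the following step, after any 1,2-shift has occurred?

Step 1: Electrophilic addition begins with the π(C=C) electrons forming a bond to the proton of H3O⁺. Following Markovnikov's rule, the resulting cation is secondary. H2O is released.
No single 1,2-shift to an adjacent carbon would give a more-substituted cation, so no rearrangement occurs.

secondary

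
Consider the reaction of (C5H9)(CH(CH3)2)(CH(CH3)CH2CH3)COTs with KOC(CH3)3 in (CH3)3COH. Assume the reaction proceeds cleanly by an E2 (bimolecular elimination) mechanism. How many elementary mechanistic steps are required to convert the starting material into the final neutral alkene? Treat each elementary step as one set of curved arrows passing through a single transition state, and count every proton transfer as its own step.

Step 1: The strong base (CH3)3CO⁻ removes a β-hydrogen; in the same concerted event the electrons of the breaking C–H bond form the new π(C=C) bond and the C–O σ-bond breaks, expelling TsO⁻. Anti-periplanar geometry; one transition state.
Total: 1 elementary step.

1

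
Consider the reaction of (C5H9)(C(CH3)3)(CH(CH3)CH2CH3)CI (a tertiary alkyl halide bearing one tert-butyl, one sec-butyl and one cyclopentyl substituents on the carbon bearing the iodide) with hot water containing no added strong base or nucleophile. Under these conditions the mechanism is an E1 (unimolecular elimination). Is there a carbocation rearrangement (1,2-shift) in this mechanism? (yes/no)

no

The first-formed carbocation is tertiary.
No single 1,2-shift to an adjacent carbon would produce a more-substituted cation than the one already present, so no rearrangement occurs.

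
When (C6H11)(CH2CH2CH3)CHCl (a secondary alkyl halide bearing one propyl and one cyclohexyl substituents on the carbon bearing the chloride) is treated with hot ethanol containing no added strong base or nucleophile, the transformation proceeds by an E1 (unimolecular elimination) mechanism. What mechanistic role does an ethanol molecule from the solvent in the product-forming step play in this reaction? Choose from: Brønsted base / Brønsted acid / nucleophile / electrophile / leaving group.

Step 3: Loss of a β-proton to an ethanol molecule of the solvent: the C–H bonding pair collapses toward the cationic carbon to form the C=C π bond, yielding the alkene.
An ethanol molecule from the solvent in the product-forming step accepts a proton in a proton-transfer step — a Brønsted base.

Brønsted base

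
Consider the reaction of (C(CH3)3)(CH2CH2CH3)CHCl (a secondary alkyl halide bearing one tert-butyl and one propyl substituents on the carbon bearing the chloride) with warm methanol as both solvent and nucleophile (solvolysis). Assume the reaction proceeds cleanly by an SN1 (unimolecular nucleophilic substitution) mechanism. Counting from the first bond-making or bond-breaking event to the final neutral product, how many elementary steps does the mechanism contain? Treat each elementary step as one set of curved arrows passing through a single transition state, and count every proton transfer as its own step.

4

Step 1: Unassisted departure of Cl⁻ (taking the C–Cl bonding pair) generates a secondary carbocation.
Step 2: A methyl group with its bonding pair migrates from the adjacent tert-butyl carbon to the cationic centre — a 1,2-methyl shift — upgrading the secondary cation to a tertiary one.
Step 3: A lone pair on the oxygen of CH3OH attacks the carbocation, forming a new C–O σ-bond and an oxonium ion.
Step 4: Proton transfer from the O–H of the oxonium ion to a solvent molecule delivers the neutral ether.
Total: 4 elementary steps.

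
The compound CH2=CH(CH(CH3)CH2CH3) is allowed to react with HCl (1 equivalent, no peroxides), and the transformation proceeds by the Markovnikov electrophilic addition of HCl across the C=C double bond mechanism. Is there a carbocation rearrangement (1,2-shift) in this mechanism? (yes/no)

The first-formed carbocation is secondary.
The adjacent sec-butyl carbon already bears 2 other carbon substituents and has a hydrogen to migrate; after a 1,2-hydride shift from that carbon the positive charge sits on a tertiary centre.
Tertiary is more stable than secondary, so the shift occurs.

yes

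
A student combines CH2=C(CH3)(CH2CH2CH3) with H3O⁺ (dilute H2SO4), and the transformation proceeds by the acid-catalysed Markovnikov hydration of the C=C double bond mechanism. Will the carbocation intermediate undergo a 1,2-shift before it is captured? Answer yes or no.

no

The first-formed carbocation is tertiary.
No single 1,2-shift to an adjacent carbon would produce a more-substituted cation than the one already present, so no rearrangement occurs.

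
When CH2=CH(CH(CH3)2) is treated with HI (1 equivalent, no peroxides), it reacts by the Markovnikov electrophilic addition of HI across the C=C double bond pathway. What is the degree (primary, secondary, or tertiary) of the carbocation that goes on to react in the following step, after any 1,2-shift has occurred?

tertiary

Step 1: Protonation of the alkene by HI: the π bond acts as the nucleophile and picks up H⁺, giving the more stable (Markovnikov) secondary carbocation. The H–I bond breaks heterolytically, releasing I⁻.
Step 2: A 1,2-hydride shift from the adjacent isopropyl carbon moves the positive charge from the secondary centre to an adjacent carbon, generating a more stable tertiary carbocation.
The cation rearranges from secondary to tertiary via a 1,2-hydride shift from the adjacent isopropyl carbon; the tertiary cation is what reacts next.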